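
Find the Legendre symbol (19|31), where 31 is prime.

Reciprocity: 19 ≡ 3 and 31 ≡ 3 (mod 4), so (19/31) = −(31/19).
Reduce top mod 19: now compute (12/19).
Pull out 2^2: since 19 ≡ 3 (mod 8), (2/19) = -1, so (2/19)^2 = +1.
Reciprocity: 3 ≡ 3 and 19 ≡ 3 (mod 4), so (3/19) = −(19/3).
Reduce top mod 3: now compute (1/3).
Reached (1/3) = 1. Collecting the sign flips along the way, the symbol is +1.

1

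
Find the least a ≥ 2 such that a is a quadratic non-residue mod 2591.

(2/2591) = +1, so 2 is a residue.
(3/2591) = +1, so 3 is a residue.
(4/2591) = +1, so 4 is a residue.
(5/2591) = +1, so 5 is a residue.
(6/2591) = +1, so 6 is a residue.
(7/2591) = −1, so 7 is the smallest positive non-residue mod 2591.

7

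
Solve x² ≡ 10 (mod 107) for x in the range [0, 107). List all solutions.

Since 107 ≡ 3 (mod 4), a square root of 10 is 10^((107+1)/4) = 10^27 mod 107.
Repeated squaring: 10^2≡100, 10^4≡49, 10^8≡47, 10^16≡69 (mod 107).
10^27 = 10^(16+8+2+1) ≡ 44 (mod 107).
Check: 44² = 1936 ≡ 10 (mod 107). The two roots are 44 and 63.

44, 63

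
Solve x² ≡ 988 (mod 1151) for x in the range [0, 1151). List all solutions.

Since 1151 ≡ 3 (mod 4), a square root of 988 is 988^((1151+1)/4) = 988^288 mod 1151.
Repeated squaring: 988^2≡96, 988^4≡8, 988^8≡64, 988^16≡643, 988^32≡240, 988^64≡50, 988^128≡198, 988^256≡70 (mod 1151).
988^288 = 988^(256+32) ≡ 686 (mod 1151).
Check: 686² = 470596 ≡ 988 (mod 1151). The two roots are 465 and 686.

465, 686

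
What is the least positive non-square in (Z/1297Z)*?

(2/1297) = +1, so 2 is a residue.
(3/1297) = +1, so 3 is a residue.
(4/1297) = +1, so 4 is a residue.
(5/1297) = −1, so 5 is the smallest positive non-residue mod 1297.

5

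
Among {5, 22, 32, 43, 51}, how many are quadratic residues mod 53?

1

(5/53) = -1 → non-residue.
(22/53) = -1 → non-residue.
(32/53) = -1 → non-residue.
(43/53) = +1 → QR.
(51/53) = -1 → non-residue.
Total quadratic residues among the 5: 1.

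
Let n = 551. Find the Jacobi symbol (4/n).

Pull out 2^2: since 551 ≡ 7 (mod 8), (2/551) = +1, so (2/551)^2 = +1.
Reached (1/551) = 1. Collecting the sign flips along the way, the symbol is +1.

1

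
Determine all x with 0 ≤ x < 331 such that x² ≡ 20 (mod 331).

135, 196

Since 331 ≡ 3 (mod 4), a square root of 20 is 20^((331+1)/4) = 20^83 mod 331.
Repeated squaring: 20^2≡69, 20^4≡127, 20^8≡241, 20^16≡156, 20^32≡173, 20^64≡139 (mod 331).
20^83 = 20^(64+16+2+1) ≡ 196 (mod 331).
Check: 196² = 38416 ≡ 20 (mod 331). The two roots are 135 and 196.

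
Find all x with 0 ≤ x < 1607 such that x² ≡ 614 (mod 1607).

93, 1514

Since 1607 ≡ 3 (mod 4), a square root of 614 is 614^((1607+1)/4) = 614^402 mod 1607.
Repeated squaring: 614^2≡958, 614^4≡167, 614^8≡570, 614^16≡286, 614^32≡1446, 614^64≡209, 614^128≡292, 614^256≡93 (mod 1607).
614^402 = 614^(256+128+16+2) ≡ 93 (mod 1607).
Check: 93² = 8649 ≡ 614 (mod 1607). The two roots are 93 and 1514.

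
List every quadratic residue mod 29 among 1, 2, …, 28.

Square k = 1,…,14 (k and 29−k give the same square):
1²=1, 2²=4, 3²=9, 4²=16, 5²=25, 6²≡7, 7²≡20, 8²≡6, 9²≡23, 10²≡13, 11²≡5, 12²≡28, 13²≡24, 14²≡22 (mod 29).
So the quadratic residues mod 29 are {1, 4, 5, 6, 7, 9, 13, 16, 20, 22, 23, 24, 25, 28}.

1, 4, 5, 6, 7, 9, 13, 16, 20, 22, 23, 24, 25, 28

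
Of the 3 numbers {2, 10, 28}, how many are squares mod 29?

(2/29) = -1 → non-residue.
(10/29) = -1 → non-residue.
(28/29) = +1 → QR.
Total quadratic residues among the 3: 1.

1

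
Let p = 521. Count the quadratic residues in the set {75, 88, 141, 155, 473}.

(75/521) = -1 → non-residue.
(88/521) = +1 → QR.
(141/521) = -1 → non-residue.
(155/521) = +1 → QR.
(473/521) = -1 → non-residue.
Total quadratic residues among the 5: 2.

2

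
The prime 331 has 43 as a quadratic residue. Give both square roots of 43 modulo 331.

Since 331 ≡ 3 (mod 4), a square root of 43 is 43^((331+1)/4) = 43^83 mod 331.
Repeated squaring: 43^2≡194, 43^4≡233, 43^8≡5, 43^16≡25, 43^32≡294, 43^64≡45 (mod 331).
43^83 = 43^(64+16+2+1) ≡ 238 (mod 331).
Check: 238² = 56644 ≡ 43 (mod 331). The two roots are 93 and 238.

93, 238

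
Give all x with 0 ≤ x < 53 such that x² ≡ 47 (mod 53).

10, 43

53 ≡ 1 (mod 4), so we find a root by search.
Trying successive values, 10² = 100 ≡ 47 (mod 53). The other root is 53 − 10 = 43.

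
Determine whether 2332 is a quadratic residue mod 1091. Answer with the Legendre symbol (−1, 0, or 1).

Euler's criterion: (2332/1091) ≡ 150^545 (mod 1091).
150^2 ≡ 680 (mod 1091)
150^4 ≡ 907 (mod 1091)
150^8 ≡ 35 (mod 1091)
150^16 ≡ 134 (mod 1091)
150^32 ≡ 500 (mod 1091)
150^64 ≡ 161 (mod 1091)
150^128 ≡ 828 (mod 1091)
150^256 ≡ 436 (mod 1091)
150^512 ≡ 262 (mod 1091)
150^545 = 150^(512+32+1) ≡ 1090 (mod 1091).
Result is 1090 ≡ −1, so (2332/1091) = −1.

-1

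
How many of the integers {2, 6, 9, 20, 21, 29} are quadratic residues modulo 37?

(2/37) = -1 → non-residue.
(6/37) = -1 → non-residue.
(9/37) = +1 → QR.
(20/37) = -1 → non-residue.
(21/37) = +1 → QR.
(29/37) = -1 → non-residue.
Total quadratic residues among the 6: 2.

2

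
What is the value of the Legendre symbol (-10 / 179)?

1

Euler's criterion: (-10/179) ≡ 169^89 (mod 179).
169^2 ≡ 100 (mod 179)
169^4 ≡ 155 (mod 179)
169^8 ≡ 39 (mod 179)
169^16 ≡ 89 (mod 179)
169^32 ≡ 45 (mod 179)
169^64 ≡ 56 (mod 179)
169^89 = 169^(64+16+8+1) ≡ 1 (mod 179).
Result is 1, so (-10/179) = 1.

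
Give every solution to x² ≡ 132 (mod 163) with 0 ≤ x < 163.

28, 135

Since 163 ≡ 3 (mod 4), a square root of 132 is 132^((163+1)/4) = 132^41 mod 163.
Repeated squaring: 132^2≡146, 132^4≡126, 132^8≡65, 132^16≡150, 132^32≡6 (mod 163).
132^41 = 132^(32+8+1) ≡ 135 (mod 163).
Check: 135² = 18225 ≡ 132 (mod 163). The two roots are 28 and 135.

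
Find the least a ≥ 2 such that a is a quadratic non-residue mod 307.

(2/307) = −1, so 2 is the smallest positive non-residue mod 307.

2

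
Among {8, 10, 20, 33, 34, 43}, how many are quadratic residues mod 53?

(8/53) = -1 → non-residue.
(10/53) = +1 → QR.
(20/53) = -1 → non-residue.
(33/53) = -1 → non-residue.
(34/53) = -1 → non-residue.
(43/53) = +1 → QR.
Total quadratic residues among the 6: 2.

2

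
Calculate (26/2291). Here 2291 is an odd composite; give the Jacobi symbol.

-1

Pull out 2: since 2291 ≡ 3 (mod 8), (2/2291) = -1.
Reciprocity: 13 ≡ 1 and 2291 ≡ 3 (mod 4), so (13/2291) = +(2291/13).
Reduce top mod 13: now compute (3/13).
Reciprocity: 3 ≡ 3 and 13 ≡ 1 (mod 4), so (3/13) = +(13/3).
Reduce top mod 3: now compute (1/3).
Reached (1/3) = 1. Collecting the sign flips along the way, the symbol is -1.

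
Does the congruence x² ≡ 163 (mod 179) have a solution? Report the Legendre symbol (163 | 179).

-1

Reciprocity: 163 ≡ 3 and 179 ≡ 3 (mod 4), so (163/179) = −(179/163).
Reduce top mod 163: now compute (16/163).
Pull out 2^4: since 163 ≡ 3 (mod 8), (2/163) = -1, so (2/163)^4 = +1.
Reached (1/163) = 1. Collecting the sign flips along the way, the symbol is -1.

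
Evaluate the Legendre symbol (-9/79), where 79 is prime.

Euler's criterion: (-9/79) ≡ 70^39 (mod 79).
70^2 ≡ 2 (mod 79)
70^4 ≡ 4 (mod 79)
70^8 ≡ 16 (mod 79)
70^16 ≡ 19 (mod 79)
70^32 ≡ 45 (mod 79)
70^39 = 70^(32+4+2+1) ≡ 78 (mod 79).
Result is 78 ≡ −1, so (-9/79) = −1.

-1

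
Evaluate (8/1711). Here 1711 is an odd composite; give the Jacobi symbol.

1

Pull out 2^3: since 1711 ≡ 7 (mod 8), (2/1711) = +1, so (2/1711)^3 = +1.
Reached (1/1711) = 1. Collecting the sign flips along the way, the symbol is +1.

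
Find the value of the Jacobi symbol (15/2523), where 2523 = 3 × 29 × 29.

0

Reciprocity: 15 ≡ 3 and 2523 ≡ 3 (mod 4), so (15/2523) = −(2523/15).
Reduce top mod 15: now compute (3/15).
Reciprocity: 3 ≡ 3 and 15 ≡ 3 (mod 4), so (3/15) = −(15/3).
Reduce top mod 3: now compute (0/3).
Top reduces to 0: gcd > 1, so the symbol is 0.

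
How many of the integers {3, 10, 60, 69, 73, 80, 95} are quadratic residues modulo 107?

(3/107) = +1 → QR.
(10/107) = +1 → QR.
(60/107) = -1 → non-residue.
(69/107) = +1 → QR.
(73/107) = -1 → non-residue.
(80/107) = -1 → non-residue.
(95/107) = -1 → non-residue.
Total quadratic residues among the 7: 3.

3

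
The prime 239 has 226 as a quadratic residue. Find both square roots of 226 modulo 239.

86, 153

Since 239 ≡ 3 (mod 4), a square root of 226 is 226^((239+1)/4) = 226^60 mod 239.
Repeated squaring: 226^2≡169, 226^4≡120, 226^8≡60, 226^16≡15, 226^32≡225 (mod 239).
226^60 = 226^(32+16+8+4) ≡ 153 (mod 239).
Check: 153² = 23409 ≡ 226 (mod 239). The two roots are 86 and 153.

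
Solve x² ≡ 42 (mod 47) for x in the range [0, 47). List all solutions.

Since 47 ≡ 3 (mod 4), a square root of 42 is 42^((47+1)/4) = 42^12 mod 47.
Repeated squaring: 42^2≡25, 42^4≡14, 42^8≡8 (mod 47).
42^12 = 42^(8+4) ≡ 18 (mod 47).
Check: 18² = 324 ≡ 42 (mod 47). The two roots are 18 and 29.

18, 29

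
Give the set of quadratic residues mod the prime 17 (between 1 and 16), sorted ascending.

1,2,4,8,9,13,15,16

Square k = 1,…,8 (k and 17−k give the same square):
1²=1, 2²=4, 3²=9, 4²=16, 5²≡8, 6²≡2, 7²≡15, 8²≡13 (mod 17).
So the quadratic residues mod 17 are {1, 2, 4, 8, 9, 13, 15, 16}.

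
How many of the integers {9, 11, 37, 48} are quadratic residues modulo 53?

(9/53) = +1 → QR.
(11/53) = +1 → QR.
(37/53) = +1 → QR.
(48/53) = -1 → non-residue.
Total quadratic residues among the 4: 3.

3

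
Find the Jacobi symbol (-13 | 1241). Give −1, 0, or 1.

-1

First reduce: -13 ≡ 1228 (mod 1241).
Pull out 2^2: since 1241 ≡ 1 (mod 8), (2/1241) = +1, so (2/1241)^2 = +1.
Reciprocity: 307 ≡ 3 and 1241 ≡ 1 (mod 4), so (307/1241) = +(1241/307).
Reduce top mod 307: now compute (13/307).
Reciprocity: 13 ≡ 1 and 307 ≡ 3 (mod 4), so (13/307) = +(307/13).
Reduce top mod 13: now compute (8/13).
Pull out 2^3: since 13 ≡ 5 (mod 8), (2/13) = -1, so (2/13)^3 = -1.
Reached (1/13) = 1. Collecting the sign flips along the way, the symbol is -1.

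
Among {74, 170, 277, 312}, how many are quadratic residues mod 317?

(74/317) = -1 → non-residue.
(170/317) = -1 → non-residue.
(277/317) = +1 → QR.
(312/317) = -1 → non-residue.
Total quadratic residues among the 4: 1.

1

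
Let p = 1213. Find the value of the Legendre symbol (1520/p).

First reduce: 1520 ≡ 307 (mod 1213).
Reciprocity: 307 ≡ 3 and 1213 ≡ 1 (mod 4), so (307/1213) = +(1213/307).
Reduce top mod 307: now compute (292/307).
Pull out 2^2: since 307 ≡ 3 (mod 8), (2/307) = -1, so (2/307)^2 = +1.
Reciprocity: 73 ≡ 1 and 307 ≡ 3 (mod 4), so (73/307) = +(307/73).
Reduce top mod 73: now compute (15/73).
Reciprocity: 15 ≡ 3 and 73 ≡ 1 (mod 4), so (15/73) = +(73/15).
Reduce top mod 15: now compute (13/15).
Reciprocity: 13 ≡ 1 and 15 ≡ 3 (mod 4), so (13/15) = +(15/13).
Reduce top mod 13: now compute (2/13).
Pull out 2: since 13 ≡ 5 (mod 8), (2/13) = -1.
Reached (1/13) = 1. Collecting the sign flips along the way, the symbol is -1.

-1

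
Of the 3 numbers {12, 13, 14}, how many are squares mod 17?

1

(12/17) = -1 → non-residue.
(13/17) = +1 → QR.
(14/17) = -1 → non-residue.
Total quadratic residues among the 3: 1.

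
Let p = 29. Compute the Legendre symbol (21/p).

-1

Euler's criterion: (21/29) ≡ 21^14 (mod 29).
21^2 ≡ 6 (mod 29)
21^4 ≡ 7 (mod 29)
21^8 ≡ 20 (mod 29)
21^14 = 21^(8+4+2) ≡ 28 (mod 29).
Result is 28 ≡ −1, so (21/29) = −1.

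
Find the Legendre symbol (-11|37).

First reduce: -11 ≡ 26 (mod 37).
Pull out 2: since 37 ≡ 5 (mod 8), (2/37) = -1.
Reciprocity: 13 ≡ 1 and 37 ≡ 1 (mod 4), so (13/37) = +(37/13).
Reduce top mod 13: now compute (11/13).
Reciprocity: 11 ≡ 3 and 13 ≡ 1 (mod 4), so (11/13) = +(13/11).
Reduce top mod 11: now compute (2/11).
Pull out 2: since 11 ≡ 3 (mod 8), (2/11) = -1.
Reached (1/11) = 1. Collecting the sign flips along the way, the symbol is +1.

1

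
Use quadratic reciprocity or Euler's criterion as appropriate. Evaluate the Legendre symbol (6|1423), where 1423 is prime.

Pull out 2: since 1423 ≡ 7 (mod 8), (2/1423) = +1.
Reciprocity: 3 ≡ 3 and 1423 ≡ 3 (mod 4), so (3/1423) = −(1423/3).
Reduce top mod 3: now compute (1/3).
Reached (1/3) = 1. Collecting the sign flips along the way, the symbol is -1.

-1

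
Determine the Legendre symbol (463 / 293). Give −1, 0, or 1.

Euler's criterion: (463/293) ≡ 170^146 (mod 293).
170^2 ≡ 186 (mod 293)
170^4 ≡ 22 (mod 293)
170^8 ≡ 191 (mod 293)
170^16 ≡ 149 (mod 293)
170^32 ≡ 226 (mod 293)
170^64 ≡ 94 (mod 293)
170^128 ≡ 46 (mod 293)
170^146 = 170^(128+16+2) ≡ 1 (mod 293).
Result is 1, so (463/293) = 1.

1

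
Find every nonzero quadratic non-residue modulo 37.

Square k = 1,…,18 (k and 37−k give the same square):
1²=1, 2²=4, 3²=9, 4²=16, 5²=25, 6²=36, 7²≡12, 8²≡27, 9²≡7, 10²≡26, 11²≡10, 12²≡33, 13²≡21, 14²≡11, 15²≡3, 16²≡34, 17²≡30, 18²≡28 (mod 37).
The residues are {1, 3, 4, 7, 9, 10, 11, 12, 16, 21, 25, 26, 27, 28, 30, 33, 34, 36}; the non-residues are the remaining 18 nonzero classes.

2, 5, 6, 8, 13, 14, 15, 17, 18, 19, 20, 22, 23, 24, 29, 31, 32, 35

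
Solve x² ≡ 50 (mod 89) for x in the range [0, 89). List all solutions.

89 ≡ 1 (mod 4), so we find a root by search.
Trying successive values, 36² = 1296 ≡ 50 (mod 89). The other root is 89 − 36 = 53.

36, 53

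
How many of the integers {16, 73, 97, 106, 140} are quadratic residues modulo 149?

(16/149) = +1 → QR.
(73/149) = +1 → QR.
(97/149) = -1 → non-residue.
(106/149) = -1 → non-residue.
(140/149) = +1 → QR.
Total quadratic residues among the 5: 3.

3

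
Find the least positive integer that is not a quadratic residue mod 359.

7

(2/359) = +1, so 2 is a residue.
(3/359) = +1, so 3 is a residue.
(4/359) = +1, so 4 is a residue.
(5/359) = +1, so 5 is a residue.
(6/359) = +1, so 6 is a residue.
(7/359) = −1, so 7 is the smallest positive non-residue mod 359.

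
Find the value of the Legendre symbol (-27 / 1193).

Euler's criterion: (-27/1193) ≡ 1166^596 (mod 1193).
1166^2 ≡ 729 (mod 1193)
1166^4 ≡ 556 (mod 1193)
1166^8 ≡ 149 (mod 1193)
1166^16 ≡ 727 (mod 1193)
1166^32 ≡ 30 (mod 1193)
1166^64 ≡ 900 (mod 1193)
1166^128 ≡ 1146 (mod 1193)
1166^256 ≡ 1016 (mod 1193)
1166^512 ≡ 311 (mod 1193)
1166^596 = 1166^(512+64+16+4) ≡ 1192 (mod 1193).
Result is 1192 ≡ −1, so (-27/1193) = −1.

-1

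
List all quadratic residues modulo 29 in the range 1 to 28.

1, 4, 5, 6, 7, 9, 13, 16, 20, 22, 23, 24, 25, 28

Square k = 1,…,14 (k and 29−k give the same square):
1²=1, 2²=4, 3²=9, 4²=16, 5²=25, 6²≡7, 7²≡20, 8²≡6, 9²≡23, 10²≡13, 11²≡5, 12²≡28, 13²≡24, 14²≡22 (mod 29).
So the quadratic residues mod 29 are {1, 4, 5, 6, 7, 9, 13, 16, 20, 22, 23, 24, 25, 28}.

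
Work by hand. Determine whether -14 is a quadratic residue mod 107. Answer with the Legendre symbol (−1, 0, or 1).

First reduce: -14 ≡ 93 (mod 107).
Reciprocity: 93 ≡ 1 and 107 ≡ 3 (mod 4), so (93/107) = +(107/93).
Reduce top mod 93: now compute (14/93).
Pull out 2: since 93 ≡ 5 (mod 8), (2/93) = -1.
Reciprocity: 7 ≡ 3 and 93 ≡ 1 (mod 4), so (7/93) = +(93/7).
Reduce top mod 7: now compute (2/7).
Pull out 2: since 7 ≡ 7 (mod 8), (2/7) = +1.
Reached (1/7) = 1. Collecting the sign flips along the way, the symbol is -1.

-1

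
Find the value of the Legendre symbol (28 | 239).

-1

Euler's criterion: (28/239) ≡ 28^119 (mod 239).
28^2 ≡ 67 (mod 239)
28^4 ≡ 187 (mod 239)
28^8 ≡ 75 (mod 239)
28^16 ≡ 128 (mod 239)
28^32 ≡ 132 (mod 239)
28^64 ≡ 216 (mod 239)
28^119 = 28^(64+32+16+4+2+1) ≡ 238 (mod 239).
Result is 238 ≡ −1, so (28/239) = −1.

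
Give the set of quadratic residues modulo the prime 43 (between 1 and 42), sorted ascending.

1, 4, 6, 9, 10, 11, 13, 14, 15, 16, 17, 21, 23, 24, 25, 31, 35, 36, 38, 40, 41

Square k = 1,…,21 (k and 43−k give the same square):
1²=1, 2²=4, 3²=9, 4²=16, 5²=25, 6²=36, 7²≡6, 8²≡21, 9²≡38, 10²≡14, 11²≡35, 12²≡15, 13²≡40, 14²≡24, 15²≡10, 16²≡41, 17²≡31, 18²≡23, 19²≡17, 20²≡13, 21²≡11 (mod 43).
So the quadratic residues mod 43 are {1, 4, 6, 9, 10, 11, 13, 14, 15, 16, 17, 21, 23, 24, 25, 31, 35, 36, 38, 40, 41}.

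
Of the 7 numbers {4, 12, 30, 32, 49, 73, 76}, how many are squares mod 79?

5

(4/79) = +1 → QR.
(12/79) = -1 → non-residue.
(30/79) = -1 → non-residue.
(32/79) = +1 → QR.
(49/79) = +1 → QR.
(73/79) = +1 → QR.
(76/79) = +1 → QR.
Total quadratic residues among the 7: 5.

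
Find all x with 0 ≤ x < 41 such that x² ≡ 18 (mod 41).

41 ≡ 1 (mod 4), so we find a root by search.
Trying successive values, 10² = 100 ≡ 18 (mod 41). The other root is 41 − 10 = 31.

10, 31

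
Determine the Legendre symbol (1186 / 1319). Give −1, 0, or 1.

Pull out 2: since 1319 ≡ 7 (mod 8), (2/1319) = +1.
Reciprocity: 593 ≡ 1 and 1319 ≡ 3 (mod 4), so (593/1319) = +(1319/593).
Reduce top mod 593: now compute (133/593).
Reciprocity: 133 ≡ 1 and 593 ≡ 1 (mod 4), so (133/593) = +(593/133).
Reduce top mod 133: now compute (61/133).
Reciprocity: 61 ≡ 1 and 133 ≡ 1 (mod 4), so (61/133) = +(133/61).
Reduce top mod 61: now compute (11/61).
Reciprocity: 11 ≡ 3 and 61 ≡ 1 (mod 4), so (11/61) = +(61/11).
Reduce top mod 11: now compute (6/11).
Pull out 2: since 11 ≡ 3 (mod 8), (2/11) = -1.
Reciprocity: 3 ≡ 3 and 11 ≡ 3 (mod 4), so (3/11) = −(11/3).
Reduce top mod 3: now compute (2/3).
Pull out 2: since 3 ≡ 3 (mod 8), (2/3) = -1.
Reached (1/3) = 1. Collecting the sign flips along the way, the symbol is -1.

-1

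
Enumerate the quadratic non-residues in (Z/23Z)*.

Square k = 1,…,11 (k and 23−k give the same square):
1²=1, 2²=4, 3²=9, 4²=16, 5²≡2, 6²≡13, 7²≡3, 8²≡18, 9²≡12, 10²≡8, 11²≡6 (mod 23).
The residues are {1, 2, 3, 4, 6, 8, 9, 12, 13, 16, 18}; the non-residues are the remaining 11 nonzero classes.

5 7 10 11 14 15 17 19 20 21 22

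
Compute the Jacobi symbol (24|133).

-1

Pull out 2^3: since 133 ≡ 5 (mod 8), (2/133) = -1, so (2/133)^3 = -1.
Reciprocity: 3 ≡ 3 and 133 ≡ 1 (mod 4), so (3/133) = +(133/3).
Reduce top mod 3: now compute (1/3).
Reached (1/3) = 1. Collecting the sign flips along the way, the symbol is -1.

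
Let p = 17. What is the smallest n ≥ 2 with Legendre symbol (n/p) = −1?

3

(2/17) = +1, so 2 is a residue.
(3/17) = −1, so 3 is the smallest positive non-residue mod 17.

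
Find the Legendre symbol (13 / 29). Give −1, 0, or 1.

1

Reciprocity: 13 ≡ 1 and 29 ≡ 1 (mod 4), so (13/29) = +(29/13).
Reduce top mod 13: now compute (3/13).
Reciprocity: 3 ≡ 3 and 13 ≡ 1 (mod 4), so (3/13) = +(13/3).
Reduce top mod 3: now compute (1/3).
Reached (1/3) = 1. Collecting the sign flips along the way, the symbol is +1.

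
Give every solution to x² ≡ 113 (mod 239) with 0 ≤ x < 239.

Since 239 ≡ 3 (mod 4), a square root of 113 is 113^((239+1)/4) = 113^60 mod 239.
Repeated squaring: 113^2≡102, 113^4≡127, 113^8≡116, 113^16≡72, 113^32≡165 (mod 239).
113^60 = 113^(32+16+8+4) ≡ 45 (mod 239).
Check: 45² = 2025 ≡ 113 (mod 239). The two roots are 45 and 194.

45, 194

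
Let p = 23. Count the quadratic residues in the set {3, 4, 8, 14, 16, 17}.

4

(3/23) = +1 → QR.
(4/23) = +1 → QR.
(8/23) = +1 → QR.
(14/23) = -1 → non-residue.
(16/23) = +1 → QR.
(17/23) = -1 → non-residue.
Total quadratic residues among the 6: 4.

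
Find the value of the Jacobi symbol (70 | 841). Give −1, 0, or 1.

Pull out 2: since 841 ≡ 1 (mod 8), (2/841) = +1.
Reciprocity: 35 ≡ 3 and 841 ≡ 1 (mod 4), so (35/841) = +(841/35).
Reduce top mod 35: now compute (1/35).
Reached (1/35) = 1. Collecting the sign flips along the way, the symbol is +1.

1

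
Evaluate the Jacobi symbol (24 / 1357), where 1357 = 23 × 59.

-1

Pull out 2^3: since 1357 ≡ 5 (mod 8), (2/1357) = -1, so (2/1357)^3 = -1.
Reciprocity: 3 ≡ 3 and 1357 ≡ 1 (mod 4), so (3/1357) = +(1357/3).
Reduce top mod 3: now compute (1/3).
Reached (1/3) = 1. Collecting the sign flips along the way, the symbol is -1.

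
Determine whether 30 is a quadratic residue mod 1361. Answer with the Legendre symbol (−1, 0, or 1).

Pull out 2: since 1361 ≡ 1 (mod 8), (2/1361) = +1.
Reciprocity: 15 ≡ 3 and 1361 ≡ 1 (mod 4), so (15/1361) = +(1361/15).
Reduce top mod 15: now compute (11/15).
Reciprocity: 11 ≡ 3 and 15 ≡ 3 (mod 4), so (11/15) = −(15/11).
Reduce top mod 11: now compute (4/11).
Pull out 2^2: since 11 ≡ 3 (mod 8), (2/11) = -1, so (2/11)^2 = +1.
Reached (1/11) = 1. Collecting the sign flips along the way, the symbol is -1.

-1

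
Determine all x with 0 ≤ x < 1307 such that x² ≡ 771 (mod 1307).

387, 920

Since 1307 ≡ 3 (mod 4), a square root of 771 is 771^((1307+1)/4) = 771^327 mod 1307.
Repeated squaring: 771^2≡1063, 771^4≡721, 771^8≡962, 771^16≡88, 771^32≡1209, 771^64≡455, 771^128≡519, 771^256≡119 (mod 1307).
771^327 = 771^(256+64+4+2+1) ≡ 920 (mod 1307).
Check: 920² = 846400 ≡ 771 (mod 1307). The two roots are 387 and 920.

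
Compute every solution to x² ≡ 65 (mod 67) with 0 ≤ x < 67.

Since 67 ≡ 3 (mod 4), a square root of 65 is 65^((67+1)/4) = 65^17 mod 67.
Repeated squaring: 65^2≡4, 65^4≡16, 65^8≡55, 65^16≡10 (mod 67).
65^17 = 65^(16+1) ≡ 47 (mod 67).
Check: 47² = 2209 ≡ 65 (mod 67). The two roots are 20 and 47.

20, 47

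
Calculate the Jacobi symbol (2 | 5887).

1

Pull out 2: since 5887 ≡ 7 (mod 8), (2/5887) = +1.
Reached (1/5887) = 1. Collecting the sign flips along the way, the symbol is +1.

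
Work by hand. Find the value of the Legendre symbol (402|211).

Euler's criterion: (402/211) ≡ 191^105 (mod 211).
191^2 ≡ 189 (mod 211)
191^4 ≡ 62 (mod 211)
191^8 ≡ 46 (mod 211)
191^16 ≡ 6 (mod 211)
191^32 ≡ 36 (mod 211)
191^64 ≡ 30 (mod 211)
191^105 = 191^(64+32+8+1) ≡ 210 (mod 211).
Result is 210 ≡ −1, so (402/211) = −1.

-1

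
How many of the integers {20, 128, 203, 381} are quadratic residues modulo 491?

3

(20/491) = +1 → QR.
(128/491) = -1 → non-residue.
(203/491) = +1 → QR.
(381/491) = +1 → QR.
Total quadratic residues among the 4: 3.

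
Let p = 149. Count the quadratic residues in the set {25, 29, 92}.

(25/149) = +1 → QR.
(29/149) = +1 → QR.
(92/149) = -1 → non-residue.
Total quadratic residues among the 3: 2.

2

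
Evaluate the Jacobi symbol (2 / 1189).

-1

Pull out 2: since 1189 ≡ 5 (mod 8), (2/1189) = -1.
Reached (1/1189) = 1. Collecting the sign flips along the way, the symbol is -1.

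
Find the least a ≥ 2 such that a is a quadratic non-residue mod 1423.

3

(2/1423) = +1, so 2 is a residue.
(3/1423) = −1, so 3 is the smallest positive non-residue mod 1423.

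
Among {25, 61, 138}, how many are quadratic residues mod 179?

(25/179) = +1 → QR.
(61/179) = +1 → QR.
(138/179) = +1 → QR.
Total quadratic residues among the 3: 3.

3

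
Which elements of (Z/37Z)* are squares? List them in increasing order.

Square k = 1,…,18 (k and 37−k give the same square):
1²=1, 2²=4, 3²=9, 4²=16, 5²=25, 6²=36, 7²≡12, 8²≡27, 9²≡7, 10²≡26, 11²≡10, 12²≡33, 13²≡21, 14²≡11, 15²≡3, 16²≡34, 17²≡30, 18²≡28 (mod 37).
So the quadratic residues mod 37 are {1, 3, 4, 7, 9, 10, 11, 12, 16, 21, 25, 26, 27, 28, 30, 33, 34, 36}.

1,3,4,7,9,10,11,12,16,21,25,26,27,28,30,33,34,36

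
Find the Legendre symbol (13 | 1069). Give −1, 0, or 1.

1

Reciprocity: 13 ≡ 1 and 1069 ≡ 1 (mod 4), so (13/1069) = +(1069/13).
Reduce top mod 13: now compute (3/13).
Reciprocity: 3 ≡ 3 and 13 ≡ 1 (mod 4), so (3/13) = +(13/3).
Reduce top mod 3: now compute (1/3).
Reached (1/3) = 1. Collecting the sign flips along the way, the symbol is +1.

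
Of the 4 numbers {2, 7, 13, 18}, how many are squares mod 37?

1

(2/37) = -1 → non-residue.
(7/37) = +1 → QR.
(13/37) = -1 → non-residue.
(18/37) = -1 → non-residue.
Total quadratic residues among the 4: 1.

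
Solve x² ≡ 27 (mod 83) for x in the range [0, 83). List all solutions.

Since 83 ≡ 3 (mod 4), a square root of 27 is 27^((83+1)/4) = 27^21 mod 83.
Repeated squaring: 27^2≡65, 27^4≡75, 27^8≡64, 27^16≡29 (mod 83).
27^21 = 27^(16+4+1) ≡ 44 (mod 83).
Check: 44² = 1936 ≡ 27 (mod 83). The two roots are 39 and 44.

39, 44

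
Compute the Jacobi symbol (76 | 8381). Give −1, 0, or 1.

Pull out 2^2: since 8381 ≡ 5 (mod 8), (2/8381) = -1, so (2/8381)^2 = +1.
Reciprocity: 19 ≡ 3 and 8381 ≡ 1 (mod 4), so (19/8381) = +(8381/19).
Reduce top mod 19: now compute (2/19).
Pull out 2: since 19 ≡ 3 (mod 8), (2/19) = -1.
Reached (1/19) = 1. Collecting the sign flips along the way, the symbol is -1.

-1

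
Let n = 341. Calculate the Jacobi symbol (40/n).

Pull out 2^3: since 341 ≡ 5 (mod 8), (2/341) = -1, so (2/341)^3 = -1.
Reciprocity: 5 ≡ 1 and 341 ≡ 1 (mod 4), so (5/341) = +(341/5).
Reduce top mod 5: now compute (1/5).
Reached (1/5) = 1. Collecting the sign flips along the way, the symbol is -1.

-1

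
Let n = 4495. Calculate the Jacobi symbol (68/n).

Pull out 2^2: since 4495 ≡ 7 (mod 8), (2/4495) = +1, so (2/4495)^2 = +1.
Reciprocity: 17 ≡ 1 and 4495 ≡ 3 (mod 4), so (17/4495) = +(4495/17).
Reduce top mod 17: now compute (7/17).
Reciprocity: 7 ≡ 3 and 17 ≡ 1 (mod 4), so (7/17) = +(17/7).
Reduce top mod 7: now compute (3/7).
Reciprocity: 3 ≡ 3 and 7 ≡ 3 (mod 4), so (3/7) = −(7/3).
Reduce top mod 3: now compute (1/3).
Reached (1/3) = 1. Collecting the sign flips along the way, the symbol is -1.

-1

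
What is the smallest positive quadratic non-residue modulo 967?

(2/967) = +1, so 2 is a residue.
(3/967) = −1, so 3 is the smallest positive non-residue mod 967.

3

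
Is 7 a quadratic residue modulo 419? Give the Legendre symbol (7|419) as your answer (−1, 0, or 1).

1

Reciprocity: 7 ≡ 3 and 419 ≡ 3 (mod 4), so (7/419) = −(419/7).
Reduce top mod 7: now compute (6/7).
Pull out 2: since 7 ≡ 7 (mod 8), (2/7) = +1.
Reciprocity: 3 ≡ 3 and 7 ≡ 3 (mod 4), so (3/7) = −(7/3).
Reduce top mod 3: now compute (1/3).
Reached (1/3) = 1. Collecting the sign flips along the way, the symbol is +1.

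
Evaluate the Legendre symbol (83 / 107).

Euler's criterion: (83/107) ≡ 83^53 (mod 107).
83^2 ≡ 41 (mod 107)
83^4 ≡ 76 (mod 107)
83^8 ≡ 105 (mod 107)
83^16 ≡ 4 (mod 107)
83^32 ≡ 16 (mod 107)
83^53 = 83^(32+16+4+1) ≡ 1 (mod 107).
Result is 1, so (83/107) = 1.

1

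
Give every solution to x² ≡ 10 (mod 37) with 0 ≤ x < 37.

37 ≡ 1 (mod 4), so we find a root by search.
Trying successive values, 11² = 121 ≡ 10 (mod 37). The other root is 37 − 11 = 26.

11, 26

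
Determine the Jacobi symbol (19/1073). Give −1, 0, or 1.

Reciprocity: 19 ≡ 3 and 1073 ≡ 1 (mod 4), so (19/1073) = +(1073/19).
Reduce top mod 19: now compute (9/19).
Reciprocity: 9 ≡ 1 and 19 ≡ 3 (mod 4), so (9/19) = +(19/9).
Reduce top mod 9: now compute (1/9).
Reached (1/9) = 1. Collecting the sign flips along the way, the symbol is +1.

1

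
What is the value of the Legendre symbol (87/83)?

1

First reduce: 87 ≡ 4 (mod 83).
Pull out 2^2: since 83 ≡ 3 (mod 8), (2/83) = -1, so (2/83)^2 = +1.
Reached (1/83) = 1. Collecting the sign flips along the way, the symbol is +1.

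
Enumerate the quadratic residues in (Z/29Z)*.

Square k = 1,…,14 (k and 29−k give the same square):
1²=1, 2²=4, 3²=9, 4²=16, 5²=25, 6²≡7, 7²≡20, 8²≡6, 9²≡23, 10²≡13, 11²≡5, 12²≡28, 13²≡24, 14²≡22 (mod 29).
So the quadratic residues mod 29 are {1, 4, 5, 6, 7, 9, 13, 16, 20, 22, 23, 24, 25, 28}.

1, 4, 5, 6, 7, 9, 13, 16, 20, 22, 23, 24, 25, 28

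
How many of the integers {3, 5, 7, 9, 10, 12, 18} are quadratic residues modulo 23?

4

(3/23) = +1 → QR.
(5/23) = -1 → non-residue.
(7/23) = -1 → non-residue.
(9/23) = +1 → QR.
(10/23) = -1 → non-residue.
(12/23) = +1 → QR.
(18/23) = +1 → QR.
Total quadratic residues among the 7: 4.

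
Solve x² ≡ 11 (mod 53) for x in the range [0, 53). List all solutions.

8, 45

53 ≡ 1 (mod 4), so we find a root by search.
Trying successive values, 8² = 64 ≡ 11 (mod 53). The other root is 53 − 8 = 45.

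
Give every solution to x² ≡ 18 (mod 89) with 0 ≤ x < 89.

89 ≡ 1 (mod 4), so we find a root by search.
Trying successive values, 14² = 196 ≡ 18 (mod 89). The other root is 89 − 14 = 75.

14, 75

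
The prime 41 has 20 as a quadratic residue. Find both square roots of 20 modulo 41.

15, 26

41 ≡ 1 (mod 4), so we find a root by search.
Trying successive values, 15² = 225 ≡ 20 (mod 41). The other root is 41 − 15 = 26.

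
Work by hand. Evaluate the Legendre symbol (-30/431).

First reduce: -30 ≡ 401 (mod 431).
Reciprocity: 401 ≡ 1 and 431 ≡ 3 (mod 4), so (401/431) = +(431/401).
Reduce top mod 401: now compute (30/401).
Pull out 2: since 401 ≡ 1 (mod 8), (2/401) = +1.
Reciprocity: 15 ≡ 3 and 401 ≡ 1 (mod 4), so (15/401) = +(401/15).
Reduce top mod 15: now compute (11/15).
Reciprocity: 11 ≡ 3 and 15 ≡ 3 (mod 4), so (11/15) = −(15/11).
Reduce top mod 11: now compute (4/11).
Pull out 2^2: since 11 ≡ 3 (mod 8), (2/11) = -1, so (2/11)^2 = +1.
Reached (1/11) = 1. Collecting the sign flips along the way, the symbol is -1.

-1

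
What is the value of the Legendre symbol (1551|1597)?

1

Reciprocity: 1551 ≡ 3 and 1597 ≡ 1 (mod 4), so (1551/1597) = +(1597/1551).
Reduce top mod 1551: now compute (46/1551).
Pull out 2: since 1551 ≡ 7 (mod 8), (2/1551) = +1.
Reciprocity: 23 ≡ 3 and 1551 ≡ 3 (mod 4), so (23/1551) = −(1551/23).
Reduce top mod 23: now compute (10/23).
Pull out 2: since 23 ≡ 7 (mod 8), (2/23) = +1.
Reciprocity: 5 ≡ 1 and 23 ≡ 3 (mod 4), so (5/23) = +(23/5).
Reduce top mod 5: now compute (3/5).
Reciprocity: 3 ≡ 3 and 5 ≡ 1 (mod 4), so (3/5) = +(5/3).
Reduce top mod 3: now compute (2/3).
Pull out 2: since 3 ≡ 3 (mod 8), (2/3) = -1.
Reached (1/3) = 1. Collecting the sign flips along the way, the symbol is +1.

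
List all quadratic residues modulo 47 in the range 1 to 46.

1, 2, 3, 4, 6, 7, 8, 9, 12, 14, 16, 17, 18, 21, 24, 25, 27, 28, 32, 34, 36, 37, 42

Square k = 1,…,23 (k and 47−k give the same square):
1²=1, 2²=4, 3²=9, 4²=16, 5²=25, 6²=36, 7²≡2, 8²≡17, 9²≡34, 10²≡6, 11²≡27, 12²≡3, 13²≡28, 14²≡8, 15²≡37, 16²≡21, 17²≡7, 18²≡42, 19²≡32, 20²≡24, 21²≡18, 22²≡14, 23²≡12 (mod 47).
So the quadratic residues mod 47 are {1, 2, 3, 4, 6, 7, 8, 9, 12, 14, 16, 17, 18, 21, 24, 25, 27, 28, 32, 34, 36, 37, 42}.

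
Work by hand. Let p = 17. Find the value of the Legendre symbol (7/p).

-1

Euler's criterion: (7/17) ≡ 7^8 (mod 17).
7^2 ≡ 15 (mod 17)
7^4 ≡ 4 (mod 17)
7^8 ≡ 16 (mod 17)
7^8 = 7^(8) ≡ 16 (mod 17).
Result is 16 ≡ −1, so (7/17) = −1.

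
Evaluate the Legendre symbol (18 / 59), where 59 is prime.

-1

Euler's criterion: (18/59) ≡ 18^29 (mod 59).
18^2 ≡ 29 (mod 59)
18^4 ≡ 15 (mod 59)
18^8 ≡ 48 (mod 59)
18^16 ≡ 3 (mod 59)
18^29 = 18^(16+8+4+1) ≡ 58 (mod 59).
Result is 58 ≡ −1, so (18/59) = −1.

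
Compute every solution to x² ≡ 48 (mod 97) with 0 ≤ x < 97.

40, 57

97 ≡ 1 (mod 4), so we find a root by search.
Trying successive values, 40² = 1600 ≡ 48 (mod 97). The other root is 97 − 40 = 57.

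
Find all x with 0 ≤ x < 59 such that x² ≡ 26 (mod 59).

12, 47

Since 59 ≡ 3 (mod 4), a square root of 26 is 26^((59+1)/4) = 26^15 mod 59.
Repeated squaring: 26^2≡27, 26^4≡21, 26^8≡28 (mod 59).
26^15 = 26^(8+4+2+1) ≡ 12 (mod 59).
Check: 12² = 144 ≡ 26 (mod 59). The two roots are 12 and 47.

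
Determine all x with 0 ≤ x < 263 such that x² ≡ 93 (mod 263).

Since 263 ≡ 3 (mod 4), a square root of 93 is 93^((263+1)/4) = 93^66 mod 263.
Repeated squaring: 93^2≡233, 93^4≡111, 93^8≡223, 93^16≡22, 93^32≡221, 93^64≡186 (mod 263).
93^66 = 93^(64+2) ≡ 206 (mod 263).
Check: 206² = 42436 ≡ 93 (mod 263). The two roots are 57 and 206.

57, 206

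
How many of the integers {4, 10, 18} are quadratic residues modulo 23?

2

(4/23) = +1 → QR.
(10/23) = -1 → non-residue.
(18/23) = +1 → QR.
Total quadratic residues among the 3: 2.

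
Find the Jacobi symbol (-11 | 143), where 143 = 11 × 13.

First reduce: -11 ≡ 132 (mod 143).
Pull out 2^2: since 143 ≡ 7 (mod 8), (2/143) = +1, so (2/143)^2 = +1.
Reciprocity: 33 ≡ 1 and 143 ≡ 3 (mod 4), so (33/143) = +(143/33).
Reduce top mod 33: now compute (11/33).
Reciprocity: 11 ≡ 3 and 33 ≡ 1 (mod 4), so (11/33) = +(33/11).
Reduce top mod 11: now compute (0/11).
Top reduces to 0: gcd > 1, so the symbol is 0.

0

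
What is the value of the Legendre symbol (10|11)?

Pull out 2: since 11 ≡ 3 (mod 8), (2/11) = -1.
Reciprocity: 5 ≡ 1 and 11 ≡ 3 (mod 4), so (5/11) = +(11/5).
Reduce top mod 5: now compute (1/5).
Reached (1/5) = 1. Collecting the sign flips along the way, the symbol is -1.

-1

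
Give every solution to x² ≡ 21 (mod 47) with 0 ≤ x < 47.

Since 47 ≡ 3 (mod 4), a square root of 21 is 21^((47+1)/4) = 21^12 mod 47.
Repeated squaring: 21^2≡18, 21^4≡42, 21^8≡25 (mod 47).
21^12 = 21^(8+4) ≡ 16 (mod 47).
Check: 16² = 256 ≡ 21 (mod 47). The two roots are 16 and 31.

16, 31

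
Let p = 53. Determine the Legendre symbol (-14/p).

First reduce: -14 ≡ 39 (mod 53).
Reciprocity: 39 ≡ 3 and 53 ≡ 1 (mod 4), so (39/53) = +(53/39).
Reduce top mod 39: now compute (14/39).
Pull out 2: since 39 ≡ 7 (mod 8), (2/39) = +1.
Reciprocity: 7 ≡ 3 and 39 ≡ 3 (mod 4), so (7/39) = −(39/7).
Reduce top mod 7: now compute (4/7).
Pull out 2^2: since 7 ≡ 7 (mod 8), (2/7) = +1, so (2/7)^2 = +1.
Reached (1/7) = 1. Collecting the sign flips along the way, the symbol is -1.

-1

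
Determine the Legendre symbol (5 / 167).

-1

Euler's criterion: (5/167) ≡ 5^83 (mod 167).
5^2 ≡ 25 (mod 167)
5^4 ≡ 124 (mod 167)
5^8 ≡ 12 (mod 167)
5^16 ≡ 144 (mod 167)
5^32 ≡ 28 (mod 167)
5^64 ≡ 116 (mod 167)
5^83 = 5^(64+16+2+1) ≡ 166 (mod 167).
Result is 166 ≡ −1, so (5/167) = −1.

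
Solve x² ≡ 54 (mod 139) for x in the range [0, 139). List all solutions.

Since 139 ≡ 3 (mod 4), a square root of 54 is 54^((139+1)/4) = 54^35 mod 139.
Repeated squaring: 54^2≡136, 54^4≡9, 54^8≡81, 54^16≡28, 54^32≡89 (mod 139).
54^35 = 54^(32+2+1) ≡ 38 (mod 139).
Check: 38² = 1444 ≡ 54 (mod 139). The two roots are 38 and 101.

38, 101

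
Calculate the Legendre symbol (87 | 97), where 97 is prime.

Reciprocity: 87 ≡ 3 and 97 ≡ 1 (mod 4), so (87/97) = +(97/87).
Reduce top mod 87: now compute (10/87).
Pull out 2: since 87 ≡ 7 (mod 8), (2/87) = +1.
Reciprocity: 5 ≡ 1 and 87 ≡ 3 (mod 4), so (5/87) = +(87/5).
Reduce top mod 5: now compute (2/5).
Pull out 2: since 5 ≡ 5 (mod 8), (2/5) = -1.
Reached (1/5) = 1. Collecting the sign flips along the way, the symbol is -1.

-1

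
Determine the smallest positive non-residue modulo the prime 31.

3

(2/31) = +1, so 2 is a residue.
(3/31) = −1, so 3 is the smallest positive non-residue mod 31.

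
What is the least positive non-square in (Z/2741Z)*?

2

(2/2741) = −1, so 2 is the smallest positive non-residue mod 2741.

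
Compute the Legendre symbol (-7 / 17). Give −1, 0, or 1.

First reduce: -7 ≡ 10 (mod 17).
Pull out 2: since 17 ≡ 1 (mod 8), (2/17) = +1.
Reciprocity: 5 ≡ 1 and 17 ≡ 1 (mod 4), so (5/17) = +(17/5).
Reduce top mod 5: now compute (2/5).
Pull out 2: since 5 ≡ 5 (mod 8), (2/5) = -1.
Reached (1/5) = 1. Collecting the sign flips along the way, the symbol is -1.

-1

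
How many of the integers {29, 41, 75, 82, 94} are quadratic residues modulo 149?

2

(29/149) = +1 → QR.
(41/149) = -1 → non-residue.
(75/149) = -1 → non-residue.
(82/149) = +1 → QR.
(94/149) = -1 → non-residue.
Total quadratic residues among the 5: 2.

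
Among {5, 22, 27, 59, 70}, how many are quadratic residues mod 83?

(5/83) = -1 → non-residue.
(22/83) = -1 → non-residue.
(27/83) = +1 → QR.
(59/83) = +1 → QR.
(70/83) = +1 → QR.
Total quadratic residues among the 5: 3.

3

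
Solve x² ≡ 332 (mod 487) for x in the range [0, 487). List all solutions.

229, 258

Since 487 ≡ 3 (mod 4), a square root of 332 is 332^((487+1)/4) = 332^122 mod 487.
Repeated squaring: 332^2≡162, 332^4≡433, 332^8≡481, 332^16≡36, 332^32≡322, 332^64≡440 (mod 487).
332^122 = 332^(64+32+16+8+2) ≡ 258 (mod 487).
Check: 258² = 66564 ≡ 332 (mod 487). The two roots are 229 and 258.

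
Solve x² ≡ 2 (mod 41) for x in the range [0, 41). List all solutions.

17, 24

41 ≡ 1 (mod 4), so we find a root by search.
Trying successive values, 17² = 289 ≡ 2 (mod 41). The other root is 41 − 17 = 24.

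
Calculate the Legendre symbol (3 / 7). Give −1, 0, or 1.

-1

Euler's criterion: (3/7) ≡ 3^3 (mod 7).
3^2 ≡ 2 (mod 7)
3^3 = 3^(2+1) ≡ 6 (mod 7).
Result is 6 ≡ −1, so (3/7) = −1.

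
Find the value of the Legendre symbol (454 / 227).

0

First reduce: 454 ≡ 0 (mod 227).
Top reduces to 0: gcd > 1, so the symbol is 0.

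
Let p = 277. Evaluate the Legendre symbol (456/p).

Euler's criterion: (456/277) ≡ 179^138 (mod 277).
179^2 ≡ 186 (mod 277)
179^4 ≡ 248 (mod 277)
179^8 ≡ 10 (mod 277)
179^16 ≡ 100 (mod 277)
179^32 ≡ 28 (mod 277)
179^64 ≡ 230 (mod 277)
179^128 ≡ 270 (mod 277)
179^138 = 179^(128+8+2) ≡ 276 (mod 277).
Result is 276 ≡ −1, so (456/277) = −1.

-1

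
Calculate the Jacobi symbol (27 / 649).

1

Reciprocity: 27 ≡ 3 and 649 ≡ 1 (mod 4), so (27/649) = +(649/27).
Reduce top mod 27: now compute (1/27).
Reached (1/27) = 1. Collecting the sign flips along the way, the symbol is +1.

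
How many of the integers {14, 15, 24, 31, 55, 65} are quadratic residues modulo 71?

2

(14/71) = -1 → non-residue.
(15/71) = +1 → QR.
(24/71) = +1 → QR.
(31/71) = -1 → non-residue.
(55/71) = -1 → non-residue.
(65/71) = -1 → non-residue.
Total quadratic residues among the 6: 2.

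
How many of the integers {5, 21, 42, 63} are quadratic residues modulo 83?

(5/83) = -1 → non-residue.
(21/83) = +1 → QR.
(42/83) = -1 → non-residue.
(63/83) = +1 → QR.
Total quadratic residues among the 4: 2.

2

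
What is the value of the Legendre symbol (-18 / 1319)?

-1

First reduce: -18 ≡ 1301 (mod 1319).
Reciprocity: 1301 ≡ 1 and 1319 ≡ 3 (mod 4), so (1301/1319) = +(1319/1301).
Reduce top mod 1301: now compute (18/1301).
Pull out 2: since 1301 ≡ 5 (mod 8), (2/1301) = -1.
Reciprocity: 9 ≡ 1 and 1301 ≡ 1 (mod 4), so (9/1301) = +(1301/9).
Reduce top mod 9: now compute (5/9).
Reciprocity: 5 ≡ 1 and 9 ≡ 1 (mod 4), so (5/9) = +(9/5).
Reduce top mod 5: now compute (4/5).
Pull out 2^2: since 5 ≡ 5 (mod 8), (2/5) = -1, so (2/5)^2 = +1.
Reached (1/5) = 1. Collecting the sign flips along the way, the symbol is -1.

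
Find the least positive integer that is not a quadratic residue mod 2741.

(2/2741) = −1, so 2 is the smallest positive non-residue mod 2741.

2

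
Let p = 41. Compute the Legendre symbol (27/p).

Euler's criterion: (27/41) ≡ 27^20 (mod 41).
27^2 ≡ 32 (mod 41)
27^4 ≡ 40 (mod 41)
27^8 ≡ 1 (mod 41)
27^16 ≡ 1 (mod 41)
27^20 = 27^(16+4) ≡ 40 (mod 41).
Result is 40 ≡ −1, so (27/41) = −1.

-1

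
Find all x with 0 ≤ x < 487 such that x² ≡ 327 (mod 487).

Since 487 ≡ 3 (mod 4), a square root of 327 is 327^((487+1)/4) = 327^122 mod 487.
Repeated squaring: 327^2≡276, 327^4≡204, 327^8≡221, 327^16≡141, 327^32≡401, 327^64≡91 (mod 487).
327^122 = 327^(64+32+16+8+2) ≡ 430 (mod 487).
Check: 430² = 184900 ≡ 327 (mod 487). The two roots are 57 and 430.

57, 430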